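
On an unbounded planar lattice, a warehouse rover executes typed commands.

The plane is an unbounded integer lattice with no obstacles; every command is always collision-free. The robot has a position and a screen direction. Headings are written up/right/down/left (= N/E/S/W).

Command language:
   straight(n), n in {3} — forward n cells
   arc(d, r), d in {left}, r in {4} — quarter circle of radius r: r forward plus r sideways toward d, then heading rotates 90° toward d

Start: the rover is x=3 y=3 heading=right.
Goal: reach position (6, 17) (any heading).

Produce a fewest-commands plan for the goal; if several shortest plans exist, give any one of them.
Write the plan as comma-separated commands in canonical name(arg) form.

straight(3), arc(left, 4), straight(3), straight(3), arc(left, 4)

start: x=3 y=3 heading=right
[1] after straight(3): x=6 y=3 heading=right
[2] after arc(left, 4): x=10 y=7 heading=up
[3] after straight(3): x=10 y=10 heading=up
[4] after straight(3): x=10 y=13 heading=up
[5] after arc(left, 4): x=6 y=17 heading=left
shorter routes all fall short; 5 is best.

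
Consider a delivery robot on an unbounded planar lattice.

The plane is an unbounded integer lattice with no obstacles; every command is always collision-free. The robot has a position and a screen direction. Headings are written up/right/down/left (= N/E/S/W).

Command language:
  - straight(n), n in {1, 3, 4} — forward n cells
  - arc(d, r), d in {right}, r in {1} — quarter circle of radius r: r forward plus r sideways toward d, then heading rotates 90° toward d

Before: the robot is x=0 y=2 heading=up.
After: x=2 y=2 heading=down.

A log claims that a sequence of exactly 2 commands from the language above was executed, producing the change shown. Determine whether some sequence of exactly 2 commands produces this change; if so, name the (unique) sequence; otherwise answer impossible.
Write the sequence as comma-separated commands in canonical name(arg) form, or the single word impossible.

key: cell and facing (now S) both changed — the 2 commands mix motion and turning
begin: x=0 y=2 heading=up
[1] after arc(right, 1): x=1 y=3 heading=right
[2] after arc(right, 1): x=2 y=2 heading=down
no other 2-command option fits: unique.

arc(right, 1), arc(right, 1)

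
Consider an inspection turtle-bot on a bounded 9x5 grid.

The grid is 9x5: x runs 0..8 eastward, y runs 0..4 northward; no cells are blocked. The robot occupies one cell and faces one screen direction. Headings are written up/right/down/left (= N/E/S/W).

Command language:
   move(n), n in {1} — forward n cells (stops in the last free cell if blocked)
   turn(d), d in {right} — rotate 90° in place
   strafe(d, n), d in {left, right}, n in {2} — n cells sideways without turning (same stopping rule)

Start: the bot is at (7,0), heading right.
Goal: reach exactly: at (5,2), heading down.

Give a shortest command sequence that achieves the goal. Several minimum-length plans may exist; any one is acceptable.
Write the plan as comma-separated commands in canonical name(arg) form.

from: at (7,0), heading right
[1] after strafe(left, 2): at (7,2), heading right
[2] after turn(right): at (7,2), heading down
[3] after strafe(right, 2): at (5,2), heading down
no 2-step plan works, so 3 is optimal.

strafe(left, 2), turn(right), strafe(right, 2)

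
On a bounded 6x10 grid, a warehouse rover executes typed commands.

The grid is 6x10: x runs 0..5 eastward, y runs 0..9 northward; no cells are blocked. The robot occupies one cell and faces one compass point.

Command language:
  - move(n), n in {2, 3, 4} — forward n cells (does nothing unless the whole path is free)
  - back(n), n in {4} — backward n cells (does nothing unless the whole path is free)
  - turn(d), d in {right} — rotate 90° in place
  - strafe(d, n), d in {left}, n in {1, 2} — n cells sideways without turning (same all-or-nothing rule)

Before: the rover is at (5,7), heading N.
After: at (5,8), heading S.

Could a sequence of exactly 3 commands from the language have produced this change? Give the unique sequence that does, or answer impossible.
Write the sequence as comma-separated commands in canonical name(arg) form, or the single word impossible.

turn(right), strafe(left, 1), turn(right)

key: cell and facing (now S) both changed — the 3 commands mix motion and turning
t0: at (5,7), heading N
[1] after turn(right): at (5,7), heading E
[2] after strafe(left, 1): at (5,8), heading E
[3] after turn(right): at (5,8), heading S
no rival 3-sequence matches.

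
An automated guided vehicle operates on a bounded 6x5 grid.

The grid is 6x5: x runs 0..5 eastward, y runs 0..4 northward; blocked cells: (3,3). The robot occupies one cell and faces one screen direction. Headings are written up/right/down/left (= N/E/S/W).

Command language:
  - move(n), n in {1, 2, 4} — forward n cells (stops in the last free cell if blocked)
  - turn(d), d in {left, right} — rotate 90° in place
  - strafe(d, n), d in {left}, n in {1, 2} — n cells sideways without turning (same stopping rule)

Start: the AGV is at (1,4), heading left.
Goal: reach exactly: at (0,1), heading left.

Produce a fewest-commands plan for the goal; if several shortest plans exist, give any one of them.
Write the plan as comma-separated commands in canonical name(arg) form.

t0: at (1,4), heading left
t=1 strafe(left, 1) ⇒ at (1,3), heading left
t=2 strafe(left, 2) ⇒ at (1,1), heading left
t=3 move(2) ⇒ at (0,1), heading left
minimal: 3 command(s), checked below 3.

strafe(left, 1), strafe(left, 2), move(2)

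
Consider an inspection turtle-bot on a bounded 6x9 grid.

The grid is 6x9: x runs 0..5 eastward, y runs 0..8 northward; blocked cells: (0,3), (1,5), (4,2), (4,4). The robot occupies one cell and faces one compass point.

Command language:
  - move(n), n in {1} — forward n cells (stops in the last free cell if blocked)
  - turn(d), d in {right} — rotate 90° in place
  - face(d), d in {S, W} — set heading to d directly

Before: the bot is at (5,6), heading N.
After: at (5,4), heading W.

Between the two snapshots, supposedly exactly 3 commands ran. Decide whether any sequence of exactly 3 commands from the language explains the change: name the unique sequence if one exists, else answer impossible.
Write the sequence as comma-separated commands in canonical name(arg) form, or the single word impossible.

checked all 3-command options: none fits.

impossible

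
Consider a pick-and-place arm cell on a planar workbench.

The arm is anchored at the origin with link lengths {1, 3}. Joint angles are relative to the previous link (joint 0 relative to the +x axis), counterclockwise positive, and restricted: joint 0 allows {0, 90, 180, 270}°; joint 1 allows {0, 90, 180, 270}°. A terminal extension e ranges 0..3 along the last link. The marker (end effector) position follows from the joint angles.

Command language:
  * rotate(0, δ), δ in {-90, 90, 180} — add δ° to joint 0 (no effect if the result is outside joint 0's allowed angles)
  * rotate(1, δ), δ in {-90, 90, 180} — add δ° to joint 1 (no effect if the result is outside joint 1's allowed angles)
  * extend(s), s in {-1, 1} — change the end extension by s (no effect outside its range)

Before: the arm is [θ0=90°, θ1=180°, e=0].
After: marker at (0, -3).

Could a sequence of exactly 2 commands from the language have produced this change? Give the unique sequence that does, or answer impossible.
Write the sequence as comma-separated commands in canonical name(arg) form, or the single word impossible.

extend(-1), extend(1)

key: running extend(1) before extend(-1) would end elsewhere — order is forced
start: [θ0=90°, θ1=180°, e=0]
1. extend(-1) → [θ0=90°, θ1=180°, e=0]
2. extend(1) → [θ0=90°, θ1=180°, e=1]
all 64 alternatives checked — unique.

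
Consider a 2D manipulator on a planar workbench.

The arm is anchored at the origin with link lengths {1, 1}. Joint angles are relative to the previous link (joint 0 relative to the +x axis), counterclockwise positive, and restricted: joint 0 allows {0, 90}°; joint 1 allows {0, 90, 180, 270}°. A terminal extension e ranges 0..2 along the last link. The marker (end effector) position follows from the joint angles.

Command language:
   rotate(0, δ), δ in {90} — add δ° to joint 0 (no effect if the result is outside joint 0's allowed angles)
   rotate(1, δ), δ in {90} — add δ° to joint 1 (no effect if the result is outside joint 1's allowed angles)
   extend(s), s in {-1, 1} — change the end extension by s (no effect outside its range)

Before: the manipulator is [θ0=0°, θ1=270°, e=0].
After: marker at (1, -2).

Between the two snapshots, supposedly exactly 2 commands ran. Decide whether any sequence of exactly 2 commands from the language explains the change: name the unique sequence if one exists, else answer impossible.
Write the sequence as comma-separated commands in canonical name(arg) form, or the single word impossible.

key: running extend(1) before extend(-1) would end elsewhere — order is forced
begin: [θ0=0°, θ1=270°, e=0]
t=1 extend(-1) ⇒ [θ0=0°, θ1=270°, e=0]
t=2 extend(1) ⇒ [θ0=0°, θ1=270°, e=1]
uniquely the one of 16 2-step routes that fits.

extend(-1), extend(1)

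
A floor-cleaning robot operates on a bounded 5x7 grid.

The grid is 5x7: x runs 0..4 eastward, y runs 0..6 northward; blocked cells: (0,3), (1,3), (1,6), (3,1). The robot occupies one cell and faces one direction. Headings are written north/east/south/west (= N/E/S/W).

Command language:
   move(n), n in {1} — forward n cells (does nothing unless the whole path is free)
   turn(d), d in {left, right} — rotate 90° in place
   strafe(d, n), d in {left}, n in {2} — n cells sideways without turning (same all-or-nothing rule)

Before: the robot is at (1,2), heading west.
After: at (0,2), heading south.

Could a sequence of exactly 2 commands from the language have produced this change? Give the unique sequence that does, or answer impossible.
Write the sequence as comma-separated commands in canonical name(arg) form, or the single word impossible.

move(1), turn(left)

key: running turn(left) before move(1) would end elsewhere — order is forced
start: at (1,2), heading west
1. move(1) → at (0,2), heading west
2. turn(left) → at (0,2), heading south
no other 2-command option fits: unique.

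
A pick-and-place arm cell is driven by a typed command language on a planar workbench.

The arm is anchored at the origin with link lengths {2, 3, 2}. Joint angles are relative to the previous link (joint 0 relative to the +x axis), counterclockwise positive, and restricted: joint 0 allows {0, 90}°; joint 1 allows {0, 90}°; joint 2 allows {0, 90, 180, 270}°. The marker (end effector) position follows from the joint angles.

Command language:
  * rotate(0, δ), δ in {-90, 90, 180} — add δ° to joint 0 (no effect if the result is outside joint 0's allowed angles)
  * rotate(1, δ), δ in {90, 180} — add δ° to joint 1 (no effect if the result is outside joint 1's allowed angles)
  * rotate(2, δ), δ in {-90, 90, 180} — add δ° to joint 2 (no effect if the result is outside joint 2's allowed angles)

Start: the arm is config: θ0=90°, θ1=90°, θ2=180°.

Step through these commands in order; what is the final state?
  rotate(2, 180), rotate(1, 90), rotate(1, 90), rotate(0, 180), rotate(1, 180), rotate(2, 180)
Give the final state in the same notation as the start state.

from: config: θ0=90°, θ1=90°, θ2=180°
1. rotate(2, 180) → config: θ0=90°, θ1=90°, θ2=0°
2. rotate(1, 90) → config: θ0=90°, θ1=90°, θ2=0°
3. rotate(1, 90) → config: θ0=90°, θ1=90°, θ2=0°
4. rotate(0, 180) → config: θ0=90°, θ1=90°, θ2=0°
5. rotate(1, 180) → config: θ0=90°, θ1=90°, θ2=0°
6. rotate(2, 180) → config: θ0=90°, θ1=90°, θ2=180°

config: θ0=90°, θ1=90°, θ2=180°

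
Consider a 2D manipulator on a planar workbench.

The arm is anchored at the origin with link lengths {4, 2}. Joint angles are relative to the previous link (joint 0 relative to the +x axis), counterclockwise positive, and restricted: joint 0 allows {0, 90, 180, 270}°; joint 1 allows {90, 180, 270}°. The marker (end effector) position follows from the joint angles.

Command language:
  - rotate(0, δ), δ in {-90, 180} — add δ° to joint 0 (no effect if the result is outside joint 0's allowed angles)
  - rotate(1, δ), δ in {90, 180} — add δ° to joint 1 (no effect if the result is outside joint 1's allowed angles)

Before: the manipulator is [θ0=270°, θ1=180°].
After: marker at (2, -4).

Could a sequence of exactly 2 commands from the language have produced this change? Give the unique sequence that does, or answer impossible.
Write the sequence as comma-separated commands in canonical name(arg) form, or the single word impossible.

rotate(1, 90), rotate(1, 180)

key: order matters: swapping rotate(1, 90) and rotate(1, 180) lands elsewhere
from: [θ0=270°, θ1=180°]
[1] after rotate(1, 90): [θ0=270°, θ1=270°]
[2] after rotate(1, 180): [θ0=270°, θ1=90°]
no other 2-command option fits: unique.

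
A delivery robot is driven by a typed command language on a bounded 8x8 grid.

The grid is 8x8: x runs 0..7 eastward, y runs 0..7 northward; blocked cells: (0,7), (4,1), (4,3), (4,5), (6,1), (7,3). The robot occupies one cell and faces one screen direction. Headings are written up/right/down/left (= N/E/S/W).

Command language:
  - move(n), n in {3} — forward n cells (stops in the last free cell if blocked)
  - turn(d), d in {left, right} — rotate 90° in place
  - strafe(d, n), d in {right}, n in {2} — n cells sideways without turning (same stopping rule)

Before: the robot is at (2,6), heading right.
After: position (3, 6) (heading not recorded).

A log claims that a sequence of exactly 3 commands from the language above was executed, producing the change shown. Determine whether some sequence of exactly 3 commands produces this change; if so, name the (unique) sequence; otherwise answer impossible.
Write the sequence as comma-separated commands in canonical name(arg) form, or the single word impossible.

move(3), turn(right), strafe(right, 2)

key: order matters: swapping move(3) and strafe(right, 2) lands elsewhere
initial: at (2,6), heading right
step 1 (move(3)): at (5,6), heading right
step 2 (turn(right)): at (5,6), heading down
step 3 (strafe(right, 2)): at (3,6), heading down
no rival 3-sequence matches.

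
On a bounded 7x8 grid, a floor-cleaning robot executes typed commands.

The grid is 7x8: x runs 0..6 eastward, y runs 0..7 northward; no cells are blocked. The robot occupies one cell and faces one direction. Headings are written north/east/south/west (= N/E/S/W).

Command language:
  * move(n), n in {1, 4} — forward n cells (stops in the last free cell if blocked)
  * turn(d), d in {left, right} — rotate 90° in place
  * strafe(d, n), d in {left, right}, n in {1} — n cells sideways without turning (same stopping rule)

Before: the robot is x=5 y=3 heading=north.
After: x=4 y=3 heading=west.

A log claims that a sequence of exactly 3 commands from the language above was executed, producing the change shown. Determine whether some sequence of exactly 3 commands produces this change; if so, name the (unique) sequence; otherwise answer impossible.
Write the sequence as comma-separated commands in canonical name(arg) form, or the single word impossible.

checked all 3-command options: none fits.

impossible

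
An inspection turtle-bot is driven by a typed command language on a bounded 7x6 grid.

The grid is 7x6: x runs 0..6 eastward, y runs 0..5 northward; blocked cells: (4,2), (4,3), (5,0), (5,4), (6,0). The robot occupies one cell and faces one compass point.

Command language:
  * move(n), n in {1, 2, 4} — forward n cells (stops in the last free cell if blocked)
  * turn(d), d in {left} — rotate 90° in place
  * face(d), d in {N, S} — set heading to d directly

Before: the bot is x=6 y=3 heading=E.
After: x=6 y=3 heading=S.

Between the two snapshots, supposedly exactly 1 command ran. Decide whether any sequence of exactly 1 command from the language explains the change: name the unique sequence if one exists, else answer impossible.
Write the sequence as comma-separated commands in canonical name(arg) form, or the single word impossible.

face(S)

key: (6,3) unchanged — the single command moves nothing
begin: x=6 y=3 heading=E
[1] after face(S): x=6 y=3 heading=S
no rival 1-sequence matches.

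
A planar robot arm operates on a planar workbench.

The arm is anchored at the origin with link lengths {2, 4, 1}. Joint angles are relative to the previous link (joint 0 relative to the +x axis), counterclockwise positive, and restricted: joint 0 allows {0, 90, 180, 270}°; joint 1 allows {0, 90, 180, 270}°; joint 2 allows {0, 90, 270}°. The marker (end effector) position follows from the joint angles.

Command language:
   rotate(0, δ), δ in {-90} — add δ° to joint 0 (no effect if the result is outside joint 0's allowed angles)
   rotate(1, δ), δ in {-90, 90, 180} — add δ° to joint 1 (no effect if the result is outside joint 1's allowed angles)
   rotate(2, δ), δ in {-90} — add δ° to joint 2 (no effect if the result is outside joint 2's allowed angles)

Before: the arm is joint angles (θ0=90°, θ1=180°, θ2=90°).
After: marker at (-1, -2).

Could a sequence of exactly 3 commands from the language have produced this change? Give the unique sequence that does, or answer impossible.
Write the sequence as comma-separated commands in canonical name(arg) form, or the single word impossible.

rotate(2, -90), rotate(2, -90), rotate(2, -90)

from: joint angles (θ0=90°, θ1=180°, θ2=90°)
step 1 (rotate(2, -90)): joint angles (θ0=90°, θ1=180°, θ2=0°)
step 2 (rotate(2, -90)): joint angles (θ0=90°, θ1=180°, θ2=270°)
step 3 (rotate(2, -90)): joint angles (θ0=90°, θ1=180°, θ2=270°)
no other 3-command option fits: unique.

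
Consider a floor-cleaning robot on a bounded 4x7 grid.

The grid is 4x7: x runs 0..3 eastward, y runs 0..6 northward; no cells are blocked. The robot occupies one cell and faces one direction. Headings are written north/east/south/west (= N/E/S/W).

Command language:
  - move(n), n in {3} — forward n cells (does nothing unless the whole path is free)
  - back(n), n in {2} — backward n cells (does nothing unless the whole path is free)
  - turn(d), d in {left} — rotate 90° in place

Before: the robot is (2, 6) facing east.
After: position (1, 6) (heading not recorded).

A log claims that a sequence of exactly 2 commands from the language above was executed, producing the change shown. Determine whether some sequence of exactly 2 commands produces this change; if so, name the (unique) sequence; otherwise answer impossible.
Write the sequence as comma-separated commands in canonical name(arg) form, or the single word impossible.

checked all 2-command options: none fits.

impossible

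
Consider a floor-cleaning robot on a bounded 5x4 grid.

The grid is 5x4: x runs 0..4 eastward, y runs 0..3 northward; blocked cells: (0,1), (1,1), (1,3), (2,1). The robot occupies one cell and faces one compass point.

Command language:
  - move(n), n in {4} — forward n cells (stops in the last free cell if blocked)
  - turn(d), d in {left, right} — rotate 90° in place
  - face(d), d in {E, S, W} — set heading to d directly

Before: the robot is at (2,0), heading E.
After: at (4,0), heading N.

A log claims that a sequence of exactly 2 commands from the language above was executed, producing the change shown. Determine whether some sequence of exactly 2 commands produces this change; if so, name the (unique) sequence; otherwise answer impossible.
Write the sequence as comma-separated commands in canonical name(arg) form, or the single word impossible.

move(4), turn(left)

key: running turn(left) before move(4) would end elsewhere — order is forced
start: at (2,0), heading E
t=1 move(4) ⇒ at (4,0), heading E
t=2 turn(left) ⇒ at (4,0), heading N
no rival 2-sequence matches.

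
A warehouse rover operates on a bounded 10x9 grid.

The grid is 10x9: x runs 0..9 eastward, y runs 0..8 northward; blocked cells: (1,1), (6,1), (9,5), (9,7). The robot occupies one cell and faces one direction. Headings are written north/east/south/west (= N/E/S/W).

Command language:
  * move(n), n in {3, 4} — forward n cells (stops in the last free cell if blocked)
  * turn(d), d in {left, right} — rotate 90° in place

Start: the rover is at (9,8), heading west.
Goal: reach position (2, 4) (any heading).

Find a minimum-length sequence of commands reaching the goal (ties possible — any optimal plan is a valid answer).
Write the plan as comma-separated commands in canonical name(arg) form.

move(3), move(4), turn(left), move(4)

t0: at (9,8), heading west
[1] after move(3): at (6,8), heading west
[2] after move(4): at (2,8), heading west
[3] after turn(left): at (2,8), heading south
[4] after move(4): at (2,4), heading south
nothing shorter than 4 reaches the goal.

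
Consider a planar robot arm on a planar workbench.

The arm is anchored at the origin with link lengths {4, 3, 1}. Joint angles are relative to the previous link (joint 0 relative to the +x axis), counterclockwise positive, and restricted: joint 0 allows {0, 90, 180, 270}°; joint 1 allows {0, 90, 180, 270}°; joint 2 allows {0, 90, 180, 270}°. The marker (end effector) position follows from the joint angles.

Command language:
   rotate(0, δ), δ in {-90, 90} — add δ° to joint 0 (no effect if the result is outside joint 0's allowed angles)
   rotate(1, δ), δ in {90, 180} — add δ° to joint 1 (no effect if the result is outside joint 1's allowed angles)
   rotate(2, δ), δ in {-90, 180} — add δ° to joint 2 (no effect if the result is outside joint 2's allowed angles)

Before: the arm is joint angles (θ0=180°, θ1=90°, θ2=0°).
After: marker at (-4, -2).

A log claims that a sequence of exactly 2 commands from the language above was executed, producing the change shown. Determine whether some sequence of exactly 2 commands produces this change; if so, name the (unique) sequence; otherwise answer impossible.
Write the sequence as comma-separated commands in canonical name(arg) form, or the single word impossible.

rotate(2, -90), rotate(2, -90)

t0: joint angles (θ0=180°, θ1=90°, θ2=0°)
step 1 (rotate(2, -90)): joint angles (θ0=180°, θ1=90°, θ2=270°)
step 2 (rotate(2, -90)): joint angles (θ0=180°, θ1=90°, θ2=180°)
no rival 2-sequence matches.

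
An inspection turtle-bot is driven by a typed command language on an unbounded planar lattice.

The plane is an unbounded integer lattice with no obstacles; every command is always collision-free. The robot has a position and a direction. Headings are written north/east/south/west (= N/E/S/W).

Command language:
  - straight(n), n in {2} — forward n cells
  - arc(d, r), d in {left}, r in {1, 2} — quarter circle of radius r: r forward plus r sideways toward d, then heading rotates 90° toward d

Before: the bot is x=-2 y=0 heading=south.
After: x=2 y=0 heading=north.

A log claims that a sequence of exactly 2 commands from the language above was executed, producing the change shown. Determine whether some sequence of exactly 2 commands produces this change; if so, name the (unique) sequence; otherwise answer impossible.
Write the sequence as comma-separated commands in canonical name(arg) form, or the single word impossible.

key: cell and facing (now N) both changed — the 2 commands mix motion and turning
initial: x=-2 y=0 heading=south
step 1 (arc(left, 2)): x=0 y=-2 heading=east
step 2 (arc(left, 2)): x=2 y=0 heading=north
uniquely the one of 9 2-step routes that fits.

arc(left, 2), arc(left, 2)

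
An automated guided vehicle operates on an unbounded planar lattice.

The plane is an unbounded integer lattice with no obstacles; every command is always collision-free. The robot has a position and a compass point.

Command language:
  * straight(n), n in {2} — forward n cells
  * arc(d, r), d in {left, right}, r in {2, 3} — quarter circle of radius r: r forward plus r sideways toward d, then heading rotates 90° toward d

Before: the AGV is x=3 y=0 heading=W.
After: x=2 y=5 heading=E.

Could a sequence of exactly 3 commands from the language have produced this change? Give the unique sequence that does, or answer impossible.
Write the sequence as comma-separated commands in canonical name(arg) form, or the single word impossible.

key: order matters: swapping straight(2) and arc(right, 3) lands elsewhere
start: x=3 y=0 heading=W
step 1 (straight(2)): x=1 y=0 heading=W
step 2 (arc(right, 2)): x=-1 y=2 heading=N
step 3 (arc(right, 3)): x=2 y=5 heading=E
uniquely the one of 125 3-step routes that fits.

straight(2), arc(right, 2), arc(right, 3)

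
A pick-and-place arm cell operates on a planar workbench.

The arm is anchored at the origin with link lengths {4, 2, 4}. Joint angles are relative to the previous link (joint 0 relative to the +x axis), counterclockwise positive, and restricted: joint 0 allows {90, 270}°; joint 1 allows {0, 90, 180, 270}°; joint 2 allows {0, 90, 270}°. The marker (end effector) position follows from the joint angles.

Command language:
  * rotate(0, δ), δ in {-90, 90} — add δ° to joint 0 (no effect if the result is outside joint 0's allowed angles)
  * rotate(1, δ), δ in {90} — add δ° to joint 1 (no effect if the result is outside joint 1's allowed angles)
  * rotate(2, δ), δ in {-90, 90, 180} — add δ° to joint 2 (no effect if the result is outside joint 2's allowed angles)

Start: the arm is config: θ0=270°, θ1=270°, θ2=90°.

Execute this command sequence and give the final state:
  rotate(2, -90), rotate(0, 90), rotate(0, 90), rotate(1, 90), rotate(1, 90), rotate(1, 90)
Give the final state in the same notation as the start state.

config: θ0=270°, θ1=180°, θ2=0°

initial: config: θ0=270°, θ1=270°, θ2=90°
step 1 (rotate(2, -90)): config: θ0=270°, θ1=270°, θ2=0°
step 2 (rotate(0, 90)): config: θ0=270°, θ1=270°, θ2=0°
step 3 (rotate(0, 90)): config: θ0=270°, θ1=270°, θ2=0°
step 4 (rotate(1, 90)): config: θ0=270°, θ1=0°, θ2=0°
step 5 (rotate(1, 90)): config: θ0=270°, θ1=90°, θ2=0°
step 6 (rotate(1, 90)): config: θ0=270°, θ1=180°, θ2=0°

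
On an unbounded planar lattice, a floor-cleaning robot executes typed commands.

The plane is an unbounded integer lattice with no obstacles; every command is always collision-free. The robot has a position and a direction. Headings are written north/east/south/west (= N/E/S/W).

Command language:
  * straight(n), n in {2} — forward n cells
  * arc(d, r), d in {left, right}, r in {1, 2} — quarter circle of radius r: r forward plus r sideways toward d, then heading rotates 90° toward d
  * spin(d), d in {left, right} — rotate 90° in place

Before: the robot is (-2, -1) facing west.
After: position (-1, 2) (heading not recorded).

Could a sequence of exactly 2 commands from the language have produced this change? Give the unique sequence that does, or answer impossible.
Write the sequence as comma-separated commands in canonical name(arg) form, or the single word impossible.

arc(right, 1), arc(right, 2)

key: order matters: swapping arc(right, 1) and arc(right, 2) lands elsewhere
from: (-2, -1) facing west
step 1 (arc(right, 1)): (-3, 0) facing north
step 2 (arc(right, 2)): (-1, 2) facing east
no rival 2-sequence matches.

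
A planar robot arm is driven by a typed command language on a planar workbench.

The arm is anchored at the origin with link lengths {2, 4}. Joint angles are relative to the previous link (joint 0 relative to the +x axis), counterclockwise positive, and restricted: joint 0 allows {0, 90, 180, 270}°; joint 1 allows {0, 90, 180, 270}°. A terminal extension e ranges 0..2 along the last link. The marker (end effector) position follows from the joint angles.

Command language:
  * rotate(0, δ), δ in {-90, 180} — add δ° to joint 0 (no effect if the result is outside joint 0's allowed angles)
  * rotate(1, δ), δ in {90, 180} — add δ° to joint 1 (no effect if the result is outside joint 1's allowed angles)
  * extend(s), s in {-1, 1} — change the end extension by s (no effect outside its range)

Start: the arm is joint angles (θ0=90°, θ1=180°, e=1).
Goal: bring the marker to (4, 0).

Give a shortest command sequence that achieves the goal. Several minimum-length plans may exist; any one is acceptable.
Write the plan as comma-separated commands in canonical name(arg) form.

start: joint angles (θ0=90°, θ1=180°, e=1)
step 1 (rotate(0, -90)): joint angles (θ0=0°, θ1=180°, e=1)
step 2 (extend(1)): joint angles (θ0=0°, θ1=180°, e=2)
step 3 (rotate(0, 180)): joint angles (θ0=180°, θ1=180°, e=2)
shorter routes all fall short; 3 is best.

rotate(0, -90), extend(1), rotate(0, 180)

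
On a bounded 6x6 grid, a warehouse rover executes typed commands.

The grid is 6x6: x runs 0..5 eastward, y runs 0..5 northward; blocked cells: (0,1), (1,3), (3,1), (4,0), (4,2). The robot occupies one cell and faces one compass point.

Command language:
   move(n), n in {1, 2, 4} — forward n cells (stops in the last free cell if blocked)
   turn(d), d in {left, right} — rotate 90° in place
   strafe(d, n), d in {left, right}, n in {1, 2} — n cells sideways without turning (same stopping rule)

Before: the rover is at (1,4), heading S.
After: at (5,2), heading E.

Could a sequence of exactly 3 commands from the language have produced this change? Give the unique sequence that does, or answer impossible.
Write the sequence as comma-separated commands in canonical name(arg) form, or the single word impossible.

turn(left), move(4), strafe(right, 2)

key: running strafe(right, 2) before turn(left) would end elsewhere — order is forced
start: at (1,4), heading S
step 1 (turn(left)): at (1,4), heading E
step 2 (move(4)): at (5,4), heading E
step 3 (strafe(right, 2)): at (5,2), heading E
all 729 alternatives checked — unique.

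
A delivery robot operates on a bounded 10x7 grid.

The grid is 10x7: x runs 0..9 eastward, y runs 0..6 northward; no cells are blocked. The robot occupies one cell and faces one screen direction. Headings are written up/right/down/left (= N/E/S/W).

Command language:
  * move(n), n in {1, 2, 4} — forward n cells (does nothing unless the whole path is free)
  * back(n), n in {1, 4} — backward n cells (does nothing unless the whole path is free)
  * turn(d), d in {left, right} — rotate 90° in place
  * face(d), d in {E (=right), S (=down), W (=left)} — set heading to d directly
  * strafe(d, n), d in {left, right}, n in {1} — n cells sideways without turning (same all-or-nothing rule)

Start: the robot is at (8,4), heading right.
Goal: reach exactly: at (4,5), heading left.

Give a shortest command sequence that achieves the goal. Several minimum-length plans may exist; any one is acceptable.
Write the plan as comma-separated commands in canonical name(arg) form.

back(4), strafe(left, 1), face(W)

begin: at (8,4), heading right
step 1 (back(4)): at (4,4), heading right
step 2 (strafe(left, 1)): at (4,5), heading right
step 3 (face(W)): at (4,5), heading left
minimal: 3 command(s), checked below 3.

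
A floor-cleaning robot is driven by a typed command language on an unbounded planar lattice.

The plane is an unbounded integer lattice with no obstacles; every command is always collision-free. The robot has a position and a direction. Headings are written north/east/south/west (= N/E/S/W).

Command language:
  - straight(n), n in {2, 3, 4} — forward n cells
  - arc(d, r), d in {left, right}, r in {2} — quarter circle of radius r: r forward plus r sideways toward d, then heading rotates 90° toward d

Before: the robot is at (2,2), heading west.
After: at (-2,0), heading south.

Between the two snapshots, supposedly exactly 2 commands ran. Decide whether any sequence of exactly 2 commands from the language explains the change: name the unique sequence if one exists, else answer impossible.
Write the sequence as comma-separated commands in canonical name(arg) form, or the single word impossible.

key: cell and facing (now S) both changed — the 2 commands mix motion and turning
from: at (2,2), heading west
[1] after straight(2): at (0,2), heading west
[2] after arc(left, 2): at (-2,0), heading south
no rival 2-sequence matches.

straight(2), arc(left, 2)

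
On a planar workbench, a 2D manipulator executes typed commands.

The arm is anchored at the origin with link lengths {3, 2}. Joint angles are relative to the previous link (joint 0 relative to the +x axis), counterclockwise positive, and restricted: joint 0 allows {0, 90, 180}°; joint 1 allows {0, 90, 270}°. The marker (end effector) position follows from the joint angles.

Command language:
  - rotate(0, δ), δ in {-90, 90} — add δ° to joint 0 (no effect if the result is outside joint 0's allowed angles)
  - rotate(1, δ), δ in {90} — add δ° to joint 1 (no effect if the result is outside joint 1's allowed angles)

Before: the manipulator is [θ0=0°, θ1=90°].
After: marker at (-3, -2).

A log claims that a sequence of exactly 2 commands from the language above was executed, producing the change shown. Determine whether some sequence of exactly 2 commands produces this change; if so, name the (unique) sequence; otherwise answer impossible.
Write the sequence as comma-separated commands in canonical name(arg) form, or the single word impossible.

rotate(0, 90), rotate(0, 90)

initial: [θ0=0°, θ1=90°]
t=1 rotate(0, 90) ⇒ [θ0=90°, θ1=90°]
t=2 rotate(0, 90) ⇒ [θ0=180°, θ1=90°]
no other 2-command option fits: unique.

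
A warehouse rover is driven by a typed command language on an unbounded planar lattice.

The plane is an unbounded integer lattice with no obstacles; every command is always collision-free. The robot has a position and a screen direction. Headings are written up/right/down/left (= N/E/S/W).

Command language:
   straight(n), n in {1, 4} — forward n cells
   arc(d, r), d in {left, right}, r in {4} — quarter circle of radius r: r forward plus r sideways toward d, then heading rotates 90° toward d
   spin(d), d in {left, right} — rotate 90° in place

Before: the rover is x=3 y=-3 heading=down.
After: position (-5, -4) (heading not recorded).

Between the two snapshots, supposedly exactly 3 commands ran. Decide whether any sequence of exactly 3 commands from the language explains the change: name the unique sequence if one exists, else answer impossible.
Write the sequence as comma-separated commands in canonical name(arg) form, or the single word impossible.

key: order matters: swapping straight(1) and arc(right, 4) lands elsewhere
t0: x=3 y=-3 heading=down
t=1 straight(1) ⇒ x=3 y=-4 heading=down
t=2 arc(right, 4) ⇒ x=-1 y=-8 heading=left
t=3 arc(right, 4) ⇒ x=-5 y=-4 heading=up
no other 3-command option fits: unique.

straight(1), arc(right, 4), arc(right, 4)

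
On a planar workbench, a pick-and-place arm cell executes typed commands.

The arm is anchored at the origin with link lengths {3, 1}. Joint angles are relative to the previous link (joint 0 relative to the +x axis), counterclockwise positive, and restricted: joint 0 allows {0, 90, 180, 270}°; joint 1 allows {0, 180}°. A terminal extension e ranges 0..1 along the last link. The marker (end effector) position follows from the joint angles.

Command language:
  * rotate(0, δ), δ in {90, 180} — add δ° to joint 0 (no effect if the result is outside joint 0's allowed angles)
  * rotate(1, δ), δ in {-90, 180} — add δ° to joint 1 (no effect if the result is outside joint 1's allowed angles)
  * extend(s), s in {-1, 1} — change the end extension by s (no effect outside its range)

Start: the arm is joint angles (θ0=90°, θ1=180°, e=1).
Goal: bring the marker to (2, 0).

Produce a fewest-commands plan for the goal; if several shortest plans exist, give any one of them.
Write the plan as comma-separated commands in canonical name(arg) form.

rotate(0, 90), extend(-1), rotate(0, 180)

begin: joint angles (θ0=90°, θ1=180°, e=1)
[1] after rotate(0, 90): joint angles (θ0=180°, θ1=180°, e=1)
[2] after extend(-1): joint angles (θ0=180°, θ1=180°, e=0)
[3] after rotate(0, 180): joint angles (θ0=0°, θ1=180°, e=0)
nothing shorter than 3 reaches the goal.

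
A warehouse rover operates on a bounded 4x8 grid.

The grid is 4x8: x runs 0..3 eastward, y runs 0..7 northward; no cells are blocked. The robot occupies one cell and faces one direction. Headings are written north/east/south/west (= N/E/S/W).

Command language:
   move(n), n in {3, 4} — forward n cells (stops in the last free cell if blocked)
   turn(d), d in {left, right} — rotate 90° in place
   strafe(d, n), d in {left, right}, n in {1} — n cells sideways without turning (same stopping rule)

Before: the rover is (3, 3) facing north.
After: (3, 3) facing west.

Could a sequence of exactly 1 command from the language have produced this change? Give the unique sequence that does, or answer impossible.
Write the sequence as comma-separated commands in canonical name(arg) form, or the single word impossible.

key: (3,3) unchanged — the single command moves nothing
start: (3, 3) facing north
t=1 turn(left) ⇒ (3, 3) facing west
no rival 1-sequence matches.

turn(left)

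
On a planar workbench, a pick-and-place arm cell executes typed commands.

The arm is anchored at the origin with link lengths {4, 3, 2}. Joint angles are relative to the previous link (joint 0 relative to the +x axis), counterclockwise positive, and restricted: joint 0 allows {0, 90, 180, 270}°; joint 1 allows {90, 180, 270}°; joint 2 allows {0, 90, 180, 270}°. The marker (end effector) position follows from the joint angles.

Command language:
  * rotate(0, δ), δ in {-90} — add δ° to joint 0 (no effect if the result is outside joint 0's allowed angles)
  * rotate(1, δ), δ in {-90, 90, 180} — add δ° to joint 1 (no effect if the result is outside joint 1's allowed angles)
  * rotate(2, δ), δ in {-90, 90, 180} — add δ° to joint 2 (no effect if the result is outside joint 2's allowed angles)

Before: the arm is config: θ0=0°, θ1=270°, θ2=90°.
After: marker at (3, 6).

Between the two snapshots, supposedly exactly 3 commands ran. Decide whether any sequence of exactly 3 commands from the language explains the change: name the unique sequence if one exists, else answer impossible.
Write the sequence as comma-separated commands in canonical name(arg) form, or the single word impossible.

rotate(0, -90), rotate(0, -90), rotate(0, -90)

from: config: θ0=0°, θ1=270°, θ2=90°
1. rotate(0, -90) → config: θ0=270°, θ1=270°, θ2=90°
2. rotate(0, -90) → config: θ0=180°, θ1=270°, θ2=90°
3. rotate(0, -90) → config: θ0=90°, θ1=270°, θ2=90°
uniquely the one of 343 3-step routes that fits.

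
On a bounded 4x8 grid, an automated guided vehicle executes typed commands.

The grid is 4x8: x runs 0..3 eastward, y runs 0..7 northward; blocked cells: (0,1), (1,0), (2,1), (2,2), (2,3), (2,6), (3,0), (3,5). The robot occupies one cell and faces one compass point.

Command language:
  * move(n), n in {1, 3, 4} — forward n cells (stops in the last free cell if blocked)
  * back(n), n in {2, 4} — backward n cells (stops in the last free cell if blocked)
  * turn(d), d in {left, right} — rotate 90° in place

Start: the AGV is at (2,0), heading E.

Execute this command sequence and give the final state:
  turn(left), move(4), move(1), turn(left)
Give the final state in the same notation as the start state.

at (2,0), heading W

from: at (2,0), heading E
step 1 (turn(left)): at (2,0), heading N
step 2 (move(4)): at (2,0), heading N
step 3 (move(1)): at (2,0), heading N
step 4 (turn(left)): at (2,0), heading W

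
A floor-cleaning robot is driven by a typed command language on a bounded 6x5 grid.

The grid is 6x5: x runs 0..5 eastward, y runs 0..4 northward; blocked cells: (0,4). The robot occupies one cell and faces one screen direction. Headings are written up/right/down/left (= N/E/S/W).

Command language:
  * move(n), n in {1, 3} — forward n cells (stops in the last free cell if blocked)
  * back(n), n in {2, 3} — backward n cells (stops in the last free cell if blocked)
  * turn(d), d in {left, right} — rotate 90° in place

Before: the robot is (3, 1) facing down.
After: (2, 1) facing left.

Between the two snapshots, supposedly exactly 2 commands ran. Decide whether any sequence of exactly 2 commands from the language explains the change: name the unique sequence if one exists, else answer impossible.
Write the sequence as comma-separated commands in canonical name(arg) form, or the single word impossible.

key: order matters: swapping turn(right) and move(1) lands elsewhere
begin: (3, 1) facing down
step 1 (turn(right)): (3, 1) facing left
step 2 (move(1)): (2, 1) facing left
all 36 alternatives checked — unique.

turn(right), move(1)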